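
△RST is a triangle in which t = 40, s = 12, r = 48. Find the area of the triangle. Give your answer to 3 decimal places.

Semiperimeter p = (48 + 12 + 40)/2 = 50.
Heron's formula: area = √(50·2·38·10) ≈ 194.94.

area ≈ 194.936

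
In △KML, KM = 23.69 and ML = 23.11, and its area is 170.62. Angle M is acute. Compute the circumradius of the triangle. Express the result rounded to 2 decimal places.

R ≈ 12.40

From area = ½·KM·ML·sin M, we get sin M = 2·area/(KM·ML) ≈ 0.62330.
Taking the acute solution, ∠M ≈ 38.56°.
Law of cosines then gives LK ≈ 15.461.
Circumradius = LK/(2 sin M) ≈ 12.403.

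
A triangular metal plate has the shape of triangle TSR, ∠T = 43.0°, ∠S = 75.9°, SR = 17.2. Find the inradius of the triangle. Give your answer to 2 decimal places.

5.78

The third angle is ∠R = 180° − ∠T − ∠S = 61.10°.
Law of sines: RT = SR·sin S/sin T ≈ 24.46.
Law of sines: TS = SR·sin R/sin T ≈ 22.079.
Area = ½·SR·RT·sin R ≈ 184.16.
Semiperimeter s = (17.2+24.46+22.079)/2 = 31.87.
Inradius = area/s = 184.16/31.87 ≈ 5.7785.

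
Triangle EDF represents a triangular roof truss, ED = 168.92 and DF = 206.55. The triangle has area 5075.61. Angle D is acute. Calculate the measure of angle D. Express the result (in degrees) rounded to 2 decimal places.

∠D ≈ 16.91°

From area = ½·ED·DF·sin D, we get sin D = 2·area/(ED·DF) ≈ 0.29095.
Taking the acute solution, ∠D ≈ 16.91°.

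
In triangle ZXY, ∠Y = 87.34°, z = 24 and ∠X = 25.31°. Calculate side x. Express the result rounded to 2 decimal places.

11.12

The third angle is ∠Z = 180° − ∠X − ∠Y = 67.35°.
Law of sines: x = z·sin X/sin Z ≈ 11.118.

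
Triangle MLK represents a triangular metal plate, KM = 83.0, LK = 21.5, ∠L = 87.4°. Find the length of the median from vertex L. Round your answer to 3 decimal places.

m_L ≈ 42.443

Law of sines: sin M = LK·sin L/KM ≈ 0.25877.
Since KM ≥ LK, only the acute value applies: ∠M ≈ 15.00°.
Then ∠K = 180° − ∠L − ∠M ≈ 77.60°.
Law of sines gives ML = KM·sin K/sin L ≈ 81.148.
Median from L: ½√(2·ML² + 2·LK² − KM²) ≈ 42.443.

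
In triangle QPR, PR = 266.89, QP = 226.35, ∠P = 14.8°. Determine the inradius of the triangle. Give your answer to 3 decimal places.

27.148

By the law of cosines, RQ² = QP² + PR² − 2·QP·PR·cos P = 5651.9, so RQ ≈ 75.179.
Area = ½·QP·PR·sin P ≈ 7715.8.
Semiperimeter s = (266.89+75.179+226.35)/2 = 284.21.
Inradius = area/s = 7715.8/284.21 ≈ 27.148.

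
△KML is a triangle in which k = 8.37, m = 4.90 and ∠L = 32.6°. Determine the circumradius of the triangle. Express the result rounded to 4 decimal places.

4.6368

By the law of cosines, l² = k² + m² − 2·k·m·cos L = 24.964, so l ≈ 4.9964.
Area = ½·k·m·sin L ≈ 11.048.
Circumradius = l/(2 sin L) ≈ 4.6368.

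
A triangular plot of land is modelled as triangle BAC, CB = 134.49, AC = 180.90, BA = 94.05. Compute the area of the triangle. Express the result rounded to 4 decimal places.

6156.4067

Semiperimeter s = (180.9 + 134.49 + 94.05)/2 = 204.72.
Heron's formula: area = √(204.72·23.82·70.23·110.67) ≈ 6156.4.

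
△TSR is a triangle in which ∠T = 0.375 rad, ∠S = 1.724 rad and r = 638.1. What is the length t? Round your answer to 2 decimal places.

270.60

The third angle is ∠R = π − ∠T − ∠S = 1.043 rad.
Law of sines: t = r·sin T/sin R ≈ 270.6.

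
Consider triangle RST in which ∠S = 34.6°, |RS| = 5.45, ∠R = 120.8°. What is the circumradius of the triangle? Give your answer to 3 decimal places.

The third angle is ∠T = 180° − ∠R − ∠S = 24.60°.
Law of sines: |ST| = |RS|·sin R/sin T ≈ 11.246.
Law of sines: |TR| = |RS|·sin S/sin T ≈ 7.4343.
Circumradius = |RS|/(2 sin T) ≈ 6.5461.

6.546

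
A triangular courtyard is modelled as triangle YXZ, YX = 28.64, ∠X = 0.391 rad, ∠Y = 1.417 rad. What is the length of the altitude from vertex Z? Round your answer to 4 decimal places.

The third angle is ∠Z = π − ∠Y − ∠X = 1.334 rad.
Law of sines: XZ = YX·sin Y/sin Z ≈ 29.117.
Law of sines: ZY = YX·sin X/sin Z ≈ 11.23.
Area = ½·YX·XZ·sin X ≈ 158.91.
The altitude from Z has length 2·area/YX ≈ 11.097.

h_Z ≈ 11.0970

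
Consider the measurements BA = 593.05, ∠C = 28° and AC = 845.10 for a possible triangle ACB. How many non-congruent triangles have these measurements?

AC·sin C = 845.10·sin(28°) ≈ 396.8.
Since AC sin C < BA < AC (396.8 < 593.05 < 845.10), two triangles exist.

2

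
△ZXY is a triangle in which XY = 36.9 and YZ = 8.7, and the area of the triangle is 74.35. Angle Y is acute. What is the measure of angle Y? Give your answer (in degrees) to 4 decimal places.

∠Y ≈ 27.5936°

From area = ½·XY·YZ·sin Y, we get sin Y = 2·area/(XY·YZ) ≈ 0.46320.
Taking the acute solution, ∠Y ≈ 27.59°.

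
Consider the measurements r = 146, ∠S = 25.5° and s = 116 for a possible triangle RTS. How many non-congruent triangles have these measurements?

2

r·sin S = 146·sin(25.5°) ≈ 62.85.
Since r sin S < s < r (62.85 < 116 < 146), two triangles exist.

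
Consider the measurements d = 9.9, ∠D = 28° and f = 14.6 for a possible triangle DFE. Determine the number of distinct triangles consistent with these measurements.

2

f·sin D = 14.6·sin(28°) ≈ 6.854.
Since f sin D < d < f (6.854 < 9.9 < 14.6), two triangles exist.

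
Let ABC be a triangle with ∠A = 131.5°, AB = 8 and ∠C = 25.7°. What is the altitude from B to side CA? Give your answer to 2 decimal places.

The third angle is ∠B = 180° − ∠C − ∠A = 22.80°.
Law of sines: BC = AB·sin A/sin C ≈ 13.816.
Law of sines: CA = AB·sin B/sin C ≈ 7.1488.
Area = ½·AB·BC·sin B ≈ 21.416.
The altitude from B has length 2·area/CA ≈ 5.9916.

h_B ≈ 5.99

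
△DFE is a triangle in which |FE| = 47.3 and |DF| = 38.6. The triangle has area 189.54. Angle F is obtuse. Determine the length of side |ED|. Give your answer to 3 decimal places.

85.436

From area = ½·|DF|·|FE|·sin F, we get sin F = 2·area/(|DF|·|FE|) ≈ 0.20763.
Taking the obtuse solution, ∠F ≈ 168.02°.
Law of cosines then gives |ED| ≈ 85.436.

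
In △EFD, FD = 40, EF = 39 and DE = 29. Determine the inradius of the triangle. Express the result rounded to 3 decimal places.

Semiperimeter s = (40 + 29 + 39)/2 = 54.
Heron's formula: area = √(54·14·25·15) ≈ 532.45.
Inradius = area/s = 532.45/54 ≈ 9.8601.

r ≈ 9.860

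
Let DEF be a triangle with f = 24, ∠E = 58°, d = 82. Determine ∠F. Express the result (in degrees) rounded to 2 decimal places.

∠F ≈ 16.37°

By the law of cosines, e² = f² + d² − 2·f·d·cos E = 5214.2, so e ≈ 72.21.
Law of cosines again: cos F = (d² + e² − f²)/(2·d·e) ≈ 0.95945, so ∠F ≈ 16.37°.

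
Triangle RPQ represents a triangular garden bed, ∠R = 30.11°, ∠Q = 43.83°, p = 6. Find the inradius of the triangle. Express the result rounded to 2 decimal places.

0.97

The third angle is ∠P = 180° − ∠Q − ∠R = 106.06°.
Law of sines: r = p·sin R/sin P ≈ 3.1322.
Law of sines: q = p·sin Q/sin P ≈ 4.3239.
Area = ½·p·r·sin Q ≈ 6.5074.
Semiperimeter s = (3.1322+6+4.3239)/2 = 6.728.
Inradius = area/s = 6.5074/6.728 ≈ 0.9672.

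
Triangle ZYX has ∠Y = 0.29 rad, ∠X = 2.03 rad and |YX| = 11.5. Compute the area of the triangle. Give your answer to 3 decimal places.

23.148

The third angle is ∠Z = π − ∠Y − ∠X = 0.822 rad.
Law of sines: |XZ| = |YX|·sin Y/sin Z ≈ 4.491.
Law of sines: |ZY| = |YX|·sin X/sin Z ≈ 14.078.
Area = ½·|YX|·|XZ|·sin X ≈ 23.148.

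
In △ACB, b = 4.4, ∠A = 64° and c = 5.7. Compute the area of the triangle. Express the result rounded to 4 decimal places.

Area = ½·c·b·sin A ≈ 11.271.

area ≈ 11.2709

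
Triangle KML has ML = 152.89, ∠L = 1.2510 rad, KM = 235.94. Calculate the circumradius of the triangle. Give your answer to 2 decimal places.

R ≈ 124.27

Law of sines: sin K = ML·sin L/KM ≈ 0.61515.
Since KM ≥ ML, only the acute value applies: ∠K ≈ 0.6626 rad.
Then ∠M = π − ∠L − ∠K ≈ 1.2280 rad.
Law of sines gives LK = KM·sin M/sin L ≈ 234.08.
Circumradius = KM/(2 sin L) ≈ 124.27.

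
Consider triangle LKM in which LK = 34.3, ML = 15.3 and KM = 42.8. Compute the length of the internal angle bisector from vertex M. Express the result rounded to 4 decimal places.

By the law of cosines, cos M = (KM² + ML² − LK²) / (2·KM·ML) ≈ 0.67913, so ∠M ≈ 47.22°.
The bisector from M has length 2·KM·ML·cos(∠M/2)/(KM+ML) ≈ 20.655.

20.6546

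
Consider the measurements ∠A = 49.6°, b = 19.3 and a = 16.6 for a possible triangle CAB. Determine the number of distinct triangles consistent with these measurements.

2

b·sin A = 19.3·sin(49.6°) ≈ 14.7.
Since b sin A < a < b (14.7 < 16.6 < 19.3), two triangles exist.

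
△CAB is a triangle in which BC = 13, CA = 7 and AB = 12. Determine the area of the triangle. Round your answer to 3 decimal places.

area ≈ 41.569

Semiperimeter s = (12 + 13 + 7)/2 = 16.
Heron's formula: area = √(16·4·3·9) ≈ 41.569.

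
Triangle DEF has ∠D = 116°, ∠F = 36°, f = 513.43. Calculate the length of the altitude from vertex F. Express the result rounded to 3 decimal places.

h_F ≈ 368.580

The third angle is ∠E = 180° − ∠F − ∠D = 28.00°.
Law of sines: d = f·sin D/sin F ≈ 785.1.
Law of sines: e = f·sin E/sin F ≈ 410.08.
Area = ½·f·d·sin E ≈ 94620.
The altitude from F has length 2·area/f ≈ 368.58.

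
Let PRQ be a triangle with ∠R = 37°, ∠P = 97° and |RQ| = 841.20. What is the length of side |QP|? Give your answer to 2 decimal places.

510.05

The third angle is ∠Q = 180° − ∠P − ∠R = 46.00°.
Law of sines: |QP| = |RQ|·sin R/sin P ≈ 510.05.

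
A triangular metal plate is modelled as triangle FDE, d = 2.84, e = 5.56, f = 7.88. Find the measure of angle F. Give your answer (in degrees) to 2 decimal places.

137.05

By the law of cosines, cos F = (d² + e² − f²) / (2·d·e) ≈ -0.73194, so ∠F ≈ 137.05°.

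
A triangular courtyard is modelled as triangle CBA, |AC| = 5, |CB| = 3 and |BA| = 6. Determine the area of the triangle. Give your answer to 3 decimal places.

Semiperimeter s = (6 + 5 + 3)/2 = 7.
Heron's formula: area = √(7·1·2·4) ≈ 7.4833.

7.483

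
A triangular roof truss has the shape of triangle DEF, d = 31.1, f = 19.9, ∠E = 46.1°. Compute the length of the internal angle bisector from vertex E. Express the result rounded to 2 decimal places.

22.33

By the law of cosines, e² = f² + d² − 2·f·d·cos E = 504.94, so e ≈ 22.471.
The bisector from E has length 2·f·d·cos(∠E/2)/(f+d) ≈ 22.333.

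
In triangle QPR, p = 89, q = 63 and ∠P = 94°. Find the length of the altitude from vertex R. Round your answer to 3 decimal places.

Law of sines: sin Q = q·sin P/p ≈ 0.70614.
Since p ≥ q, only the acute value applies: ∠Q ≈ 44.92°.
Then ∠R = 180° − ∠P − ∠Q ≈ 41.08°.
Law of sines gives r = p·sin R/sin P ≈ 58.624.
Area = ½·p·q·sin R ≈ 1842.1.
The altitude from R has length 2·area/r ≈ 62.847.

h_R ≈ 62.847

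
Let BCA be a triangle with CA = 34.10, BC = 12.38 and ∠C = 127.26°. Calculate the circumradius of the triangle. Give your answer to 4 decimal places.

By the law of cosines, AB² = BC² + CA² − 2·BC·CA·cos C = 1827.3, so AB ≈ 42.746.
Area = ½·BC·CA·sin C ≈ 168.
Circumradius = AB/(2 sin C) ≈ 26.854.

26.8542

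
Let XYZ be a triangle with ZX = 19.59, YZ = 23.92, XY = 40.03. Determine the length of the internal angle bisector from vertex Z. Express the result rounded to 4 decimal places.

By the law of cosines, cos Z = (YZ² + ZX² − XY²) / (2·YZ·ZX) ≈ -0.68980, so ∠Z ≈ 133.61°.
The bisector from Z has length 2·YZ·ZX·cos(∠Z/2)/(YZ+ZX) ≈ 8.4829.

8.4829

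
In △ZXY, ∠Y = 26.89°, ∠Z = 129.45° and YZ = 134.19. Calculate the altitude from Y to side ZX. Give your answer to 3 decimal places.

h_Y ≈ 103.619

The third angle is ∠X = 180° − ∠Y − ∠Z = 23.66°.
Law of sines: XY = YZ·sin Z/sin X ≈ 258.2.
Law of sines: ZX = YZ·sin Y/sin X ≈ 151.23.
Area = ½·YZ·XY·sin Y ≈ 7835.3.
The altitude from Y has length 2·area/ZX ≈ 103.62.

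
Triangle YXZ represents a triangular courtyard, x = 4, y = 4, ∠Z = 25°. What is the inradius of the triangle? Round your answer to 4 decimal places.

r ≈ 0.6948

By the law of cosines, z² = y² + x² − 2·y·x·cos Z = 2.9982, so z ≈ 1.7315.
Area = ½·y·x·sin Z ≈ 3.3809.
Semiperimeter s = (4+4+1.7315)/2 = 4.8658.
Inradius = area/s = 3.3809/4.8658 ≈ 0.69484.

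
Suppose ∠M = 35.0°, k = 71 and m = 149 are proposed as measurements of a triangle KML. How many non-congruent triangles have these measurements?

k·sin M = 71·sin(35.0°) ≈ 40.72.
Since m ≥ k, exactly one triangle exists.

1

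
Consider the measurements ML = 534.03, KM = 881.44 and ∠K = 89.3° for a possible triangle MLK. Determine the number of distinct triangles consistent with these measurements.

KM·sin K = 881.44·sin(89.3°) ≈ 881.4.
Since ML = 534.03 < 881.4 = KM sin K, no triangle exists.

0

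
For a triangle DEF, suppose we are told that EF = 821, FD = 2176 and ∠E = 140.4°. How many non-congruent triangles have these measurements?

1

EF·sin E = 821·sin(140.4°) ≈ 523.3.
Since ∠E is not acute, a triangle exists only if FD > EF; here FD > EF, so there is exactly one triangle.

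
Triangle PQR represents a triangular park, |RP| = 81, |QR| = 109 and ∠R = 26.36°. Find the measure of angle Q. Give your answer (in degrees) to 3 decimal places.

By the law of cosines, |PQ|² = |QR|² + |RP|² − 2·|QR|·|RP|·cos R = 2620, so |PQ| ≈ 51.186.
Law of cosines again: cos Q = (|PQ|² + |QR|² − |RP|²)/(2·|PQ|·|QR|) ≈ 0.71156, so ∠Q ≈ 44.64°.

∠Q ≈ 44.638°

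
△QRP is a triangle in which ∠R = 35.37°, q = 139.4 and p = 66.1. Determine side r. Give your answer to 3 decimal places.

By the law of cosines, r² = p² + q² − 2·p·q·cos R = 8774.3, so r ≈ 93.671.

93.671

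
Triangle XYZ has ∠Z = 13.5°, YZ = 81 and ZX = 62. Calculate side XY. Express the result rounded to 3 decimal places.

By the law of cosines, XY² = YZ² + ZX² − 2·YZ·ZX·cos Z = 638.52, so XY ≈ 25.269.

25.269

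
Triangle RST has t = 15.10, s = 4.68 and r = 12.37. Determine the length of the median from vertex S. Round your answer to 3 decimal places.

m_S ≈ 13.603

Median from S: ½√(2·t² + 2·r² − s²) ≈ 13.603.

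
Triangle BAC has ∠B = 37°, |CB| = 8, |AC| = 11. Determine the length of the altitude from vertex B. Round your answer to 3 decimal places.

h_B ≈ 7.125

Law of sines: sin A = |CB|·sin B/|AC| ≈ 0.43768.
Since |AC| ≥ |CB|, only the acute value applies: ∠A ≈ 25.96°.
Then ∠C = 180° − ∠B − ∠A ≈ 117.04°.
Law of sines gives |BA| = |AC|·sin C/sin B ≈ 16.28.
Area = ½·|AC|·|CB|·sin C ≈ 39.189.
The altitude from B has length 2·area/|AC| ≈ 7.1253.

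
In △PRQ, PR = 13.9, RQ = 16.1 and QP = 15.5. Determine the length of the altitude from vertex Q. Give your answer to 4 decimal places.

Semiperimeter s = (16.1 + 15.5 + 13.9)/2 = 22.75.
Heron's formula: area = √(22.75·6.65·7.25·8.85) ≈ 98.524.
The altitude from Q has length 2·area/PR ≈ 14.176.

h_Q ≈ 14.1761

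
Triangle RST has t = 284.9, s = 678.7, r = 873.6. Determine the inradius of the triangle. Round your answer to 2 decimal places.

86.30

Semiperimeter p = (873.6 + 678.7 + 284.9)/2 = 918.6.
Heron's formula: area = √(918.6·45·239.9·633.7) ≈ 79273.
Inradius = area/p = 79273/918.6 ≈ 86.298.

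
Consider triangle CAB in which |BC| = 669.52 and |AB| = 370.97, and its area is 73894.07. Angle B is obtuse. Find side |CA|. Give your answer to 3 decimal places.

992.528

From area = ½·|AB|·|BC|·sin B, we get sin B = 2·area/(|AB|·|BC|) ≈ 0.59503.
Taking the obtuse solution, ∠B ≈ 143.49°.
Law of cosines then gives |CA| ≈ 992.53.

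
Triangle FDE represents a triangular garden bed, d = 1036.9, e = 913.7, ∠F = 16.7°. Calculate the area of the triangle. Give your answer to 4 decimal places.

area ≈ 136124.9096

Area = ½·d·e·sin F ≈ 1.3612e+05.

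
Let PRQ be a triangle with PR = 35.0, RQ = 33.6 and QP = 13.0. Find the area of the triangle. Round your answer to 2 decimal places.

Semiperimeter s = (33.6 + 13 + 35)/2 = 40.8.
Heron's formula: area = √(40.8·7.2·27.8·5.8) ≈ 217.64.

217.64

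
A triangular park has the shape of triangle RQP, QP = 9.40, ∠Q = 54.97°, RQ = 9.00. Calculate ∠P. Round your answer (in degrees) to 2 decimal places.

60.12

By the law of cosines, PR² = RQ² + QP² − 2·RQ·QP·cos Q = 72.238, so PR ≈ 8.4993.
Law of cosines again: cos P = (QP² + PR² − RQ²)/(2·QP·PR) ≈ 0.49815, so ∠P ≈ 60.12°.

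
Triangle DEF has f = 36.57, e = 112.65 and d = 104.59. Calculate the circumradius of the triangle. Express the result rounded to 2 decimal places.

By the law of cosines, cos D = (e² + f² − d²) / (2·e·f) ≈ 0.37483, so ∠D ≈ 67.99°.
Circumradius = d/(2 sin D) ≈ 56.408.

56.41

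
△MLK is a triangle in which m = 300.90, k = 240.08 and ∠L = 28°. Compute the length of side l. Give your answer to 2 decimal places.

By the law of cosines, l² = k² + m² − 2·k·m·cos L = 20611, so l ≈ 143.56.

143.56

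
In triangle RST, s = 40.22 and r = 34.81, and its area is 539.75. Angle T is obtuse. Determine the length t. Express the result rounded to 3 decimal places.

From area = ½·r·s·sin T, we get sin T = 2·area/(r·s) ≈ 0.77104.
Taking the obtuse solution, ∠T ≈ 129.55°.
Law of cosines then gives t ≈ 67.915.

67.915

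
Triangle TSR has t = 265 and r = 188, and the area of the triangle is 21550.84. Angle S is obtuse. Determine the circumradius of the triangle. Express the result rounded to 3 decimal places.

From area = ½·r·t·sin S, we get sin S = 2·area/(r·t) ≈ 0.86515.
Taking the obtuse solution, ∠S ≈ 120.10°.
Law of cosines then gives s ≈ 394.39.
Circumradius = s/(2 sin S) ≈ 227.93.

227.930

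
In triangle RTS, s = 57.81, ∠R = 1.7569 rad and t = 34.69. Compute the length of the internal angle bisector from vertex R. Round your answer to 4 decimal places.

t_R ≈ 27.6790

By the law of cosines, r² = t² + s² − 2·t·s·cos R = 5287.5, so r ≈ 72.715.
The bisector from R has length 2·t·s·cos(∠R/2)/(t+s) ≈ 27.679.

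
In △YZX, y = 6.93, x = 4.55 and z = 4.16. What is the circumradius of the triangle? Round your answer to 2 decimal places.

3.59

By the law of cosines, cos Y = (z² + x² − y²) / (2·z·x) ≈ -0.26460, so ∠Y ≈ 105.34°.
Circumradius = y/(2 sin Y) ≈ 3.5931.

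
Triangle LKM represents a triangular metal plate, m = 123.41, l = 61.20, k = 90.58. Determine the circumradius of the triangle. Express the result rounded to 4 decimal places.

R ≈ 64.5963

By the law of cosines, cos L = (k² + m² − l²) / (2·k·m) ≈ 0.88068, so ∠L ≈ 28.28°.
Circumradius = l/(2 sin L) ≈ 64.596.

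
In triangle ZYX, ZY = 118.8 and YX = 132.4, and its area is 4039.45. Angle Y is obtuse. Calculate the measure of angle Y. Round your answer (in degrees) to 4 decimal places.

From area = ½·ZY·YX·sin Y, we get sin Y = 2·area/(ZY·YX) ≈ 0.51363.
Taking the obtuse solution, ∠Y ≈ 149.09°.

149.0943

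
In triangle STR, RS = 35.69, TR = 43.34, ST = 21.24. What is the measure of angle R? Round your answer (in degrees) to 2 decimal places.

29.18

By the law of cosines, cos R = (TR² + RS² − ST²) / (2·TR·RS) ≈ 0.87309, so ∠R ≈ 29.18°.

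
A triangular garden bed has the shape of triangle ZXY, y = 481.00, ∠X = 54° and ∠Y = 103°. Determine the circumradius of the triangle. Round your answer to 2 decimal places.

The third angle is ∠Z = 180° − ∠X − ∠Y = 23.00°.
Law of sines: z = y·sin Z/sin Y ≈ 192.89.
Law of sines: x = y·sin X/sin Y ≈ 399.37.
Circumradius = y/(2 sin Y) ≈ 246.83.

R ≈ 246.83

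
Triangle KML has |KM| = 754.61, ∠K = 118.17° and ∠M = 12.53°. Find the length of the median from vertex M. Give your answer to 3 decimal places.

The third angle is ∠L = 180° − ∠K − ∠M = 49.30°.
Law of sines: |ML| = |KM|·sin K/sin L ≈ 877.45.
Law of sines: |LK| = |KM|·sin M/sin L ≈ 215.94.
Median from M: ½√(2·|KM|² + 2·|ML|² − |LK|²) ≈ 811.19.

m_M ≈ 811.186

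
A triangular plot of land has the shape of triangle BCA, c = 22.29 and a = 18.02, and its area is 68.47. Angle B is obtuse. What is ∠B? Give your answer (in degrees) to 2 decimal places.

∠B ≈ 160.07°

From area = ½·c·a·sin B, we get sin B = 2·area/(c·a) ≈ 0.34093.
Taking the obtuse solution, ∠B ≈ 160.07°.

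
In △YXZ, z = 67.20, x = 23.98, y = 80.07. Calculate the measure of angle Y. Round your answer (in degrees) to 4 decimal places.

∠Y ≈ 114.1840°

By the law of cosines, cos Y = (x² + z² − y²) / (2·x·z) ≈ -0.40967, so ∠Y ≈ 114.18°.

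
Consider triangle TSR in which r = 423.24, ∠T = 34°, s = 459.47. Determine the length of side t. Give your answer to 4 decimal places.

By the law of cosines, t² = s² + r² − 2·s·r·cos T = 67805, so t ≈ 260.39.

260.3947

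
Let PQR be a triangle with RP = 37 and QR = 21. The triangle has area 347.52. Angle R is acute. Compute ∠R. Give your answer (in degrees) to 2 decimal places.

From area = ½·QR·RP·sin R, we get sin R = 2·area/(QR·RP) ≈ 0.89452.
Taking the acute solution, ∠R ≈ 63.45°.

∠R ≈ 63.45°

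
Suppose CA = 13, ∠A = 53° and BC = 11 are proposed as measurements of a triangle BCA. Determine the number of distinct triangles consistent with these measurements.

CA·sin A = 13·sin(53°) ≈ 10.38.
Since CA sin A < BC < CA (10.38 < 11 < 13), two triangles exist.

2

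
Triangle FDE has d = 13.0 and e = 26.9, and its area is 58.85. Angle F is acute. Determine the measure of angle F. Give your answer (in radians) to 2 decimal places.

From area = ½·d·e·sin F, we get sin F = 2·area/(d·e) ≈ 0.33657.
Taking the acute solution, ∠F ≈ 0.343 rad.

∠F ≈ 0.34 rad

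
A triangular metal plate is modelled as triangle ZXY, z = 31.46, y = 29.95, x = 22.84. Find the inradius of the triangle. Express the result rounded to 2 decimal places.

Semiperimeter s = (31.46 + 22.84 + 29.95)/2 = 42.125.
Heron's formula: area = √(42.125·10.665·19.285·12.175) ≈ 324.78.
Inradius = area/s = 324.78/42.125 ≈ 7.71.

r ≈ 7.71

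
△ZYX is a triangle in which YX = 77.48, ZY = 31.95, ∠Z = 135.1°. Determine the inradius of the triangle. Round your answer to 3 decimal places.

7.217

Law of sines: sin X = ZY·sin Z/YX ≈ 0.29108.
Since YX ≥ ZY, only the acute value applies: ∠X ≈ 16.92°.
Then ∠Y = 180° − ∠Z − ∠X ≈ 27.98°.
Law of sines gives XZ = YX·sin Y/sin Z ≈ 51.494.
Area = ½·YX·ZY·sin Y ≈ 580.66.
Semiperimeter s = (77.48+51.494+31.95)/2 = 80.462.
Inradius = area/s = 580.66/80.462 ≈ 7.2166.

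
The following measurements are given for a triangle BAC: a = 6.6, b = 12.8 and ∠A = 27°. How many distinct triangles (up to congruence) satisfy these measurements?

b·sin A = 12.8·sin(27°) ≈ 5.811.
Since b sin A < a < b (5.811 < 6.6 < 12.8), two triangles exist.

2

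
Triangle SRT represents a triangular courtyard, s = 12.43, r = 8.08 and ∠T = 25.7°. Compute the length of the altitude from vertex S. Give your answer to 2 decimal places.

h_S ≈ 3.50

By the law of cosines, t² = s² + r² − 2·s·r·cos T = 38.793, so t ≈ 6.2284.
Area = ½·s·r·sin T ≈ 21.777.
The altitude from S has length 2·area/s ≈ 3.504.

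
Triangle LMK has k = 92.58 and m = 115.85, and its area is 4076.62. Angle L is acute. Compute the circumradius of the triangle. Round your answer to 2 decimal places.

From area = ½·m·k·sin L, we get sin L = 2·area/(m·k) ≈ 0.76018.
Taking the acute solution, ∠L ≈ 49.48°.
Law of cosines then gives l ≈ 89.752.
Circumradius = l/(2 sin L) ≈ 59.033.

R ≈ 59.03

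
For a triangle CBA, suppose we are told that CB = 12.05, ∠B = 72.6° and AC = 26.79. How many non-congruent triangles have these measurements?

CB·sin B = 12.05·sin(72.6°) ≈ 11.5.
Since AC ≥ CB, exactly one triangle exists.

1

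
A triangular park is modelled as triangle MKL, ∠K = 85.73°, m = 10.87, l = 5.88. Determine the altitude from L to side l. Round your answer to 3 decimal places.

By the law of cosines, k² = l² + m² − 2·l·m·cos K = 143.21, so k ≈ 11.967.
Area = ½·l·m·sin K ≈ 31.869.
The altitude from L has length 2·area/l ≈ 10.84.

h_L ≈ 10.840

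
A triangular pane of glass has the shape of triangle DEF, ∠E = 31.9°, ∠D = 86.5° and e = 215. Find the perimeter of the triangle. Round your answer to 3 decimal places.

perimeter ≈ 978.993

The third angle is ∠F = 180° − ∠D − ∠E = 61.60°.
Law of sines: d = e·sin D/sin E ≈ 406.1.
Law of sines: f = e·sin F/sin E ≈ 357.89.
Semiperimeter s = (406.1+215+357.89)/2 = 489.5.
Perimeter = 406.1 + 215 + 357.89 = 978.99.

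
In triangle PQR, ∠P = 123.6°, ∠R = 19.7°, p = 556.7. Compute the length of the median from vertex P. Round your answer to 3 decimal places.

The third angle is ∠Q = 180° − ∠R − ∠P = 36.70°.
Law of sines: q = p·sin Q/sin P ≈ 399.44.
Law of sines: r = p·sin R/sin P ≈ 225.3.
Median from P: ½√(2·q² + 2·r² − p²) ≈ 166.36.

166.363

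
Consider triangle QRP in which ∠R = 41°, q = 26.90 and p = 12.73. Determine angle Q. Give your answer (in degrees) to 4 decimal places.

By the law of cosines, r² = p² + q² − 2·p·q·cos R = 368.78, so r ≈ 19.204.
Law of cosines again: cos Q = (r² + p² − q²)/(2·r·p) ≈ -0.39428, so ∠Q ≈ 113.22°.

∠Q ≈ 113.2213°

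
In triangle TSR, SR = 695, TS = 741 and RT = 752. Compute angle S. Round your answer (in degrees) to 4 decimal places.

63.0626

By the law of cosines, cos S = (TS² + SR² − RT²) / (2·TS·SR) ≈ 0.45302, so ∠S ≈ 63.06°.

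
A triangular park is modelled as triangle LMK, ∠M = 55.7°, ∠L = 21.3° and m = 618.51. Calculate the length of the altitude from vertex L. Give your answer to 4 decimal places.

602.6576

The third angle is ∠K = 180° − ∠L − ∠M = 103.00°.
Law of sines: l = m·sin L/sin M ≈ 271.97.
Law of sines: k = m·sin K/sin M ≈ 729.52.
Area = ½·m·l·sin K ≈ 81953.
The altitude from L has length 2·area/l ≈ 602.66.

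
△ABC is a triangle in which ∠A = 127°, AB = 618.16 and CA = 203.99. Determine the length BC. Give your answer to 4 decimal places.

By the law of cosines, BC² = CA² + AB² − 2·CA·AB·cos A = 5.7551e+05, so BC ≈ 758.62.

758.6235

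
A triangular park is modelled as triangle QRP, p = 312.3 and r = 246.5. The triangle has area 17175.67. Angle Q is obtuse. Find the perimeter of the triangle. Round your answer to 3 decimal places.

perimeter ≈ 1102.931

From area = ½·r·p·sin Q, we get sin Q = 2·area/(r·p) ≈ 0.44623.
Taking the obtuse solution, ∠Q ≈ 153.50°.
Law of cosines then gives q ≈ 544.13.
Perimeter = 544.13 + 246.5 + 312.3 = 1102.9.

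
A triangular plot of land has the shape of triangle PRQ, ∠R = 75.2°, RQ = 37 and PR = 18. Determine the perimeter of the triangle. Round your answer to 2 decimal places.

91.78

By the law of cosines, QP² = PR² + RQ² − 2·PR·RQ·cos R = 1352.7, so QP ≈ 36.78.
Semiperimeter s = (37+36.78+18)/2 = 45.89.
Perimeter = 37 + 36.78 + 18 = 91.78.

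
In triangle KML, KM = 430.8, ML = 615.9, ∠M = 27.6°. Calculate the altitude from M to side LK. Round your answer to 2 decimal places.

h_M ≈ 399.56

By the law of cosines, LK² = KM² + ML² − 2·KM·ML·cos M = 94649, so LK ≈ 307.65.
Area = ½·KM·ML·sin M ≈ 61463.
The altitude from M has length 2·area/LK ≈ 399.56.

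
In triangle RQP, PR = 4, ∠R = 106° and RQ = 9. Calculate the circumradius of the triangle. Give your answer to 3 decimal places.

By the law of cosines, QP² = PR² + RQ² − 2·PR·RQ·cos R = 116.85, so QP ≈ 10.81.
Area = ½·PR·RQ·sin R ≈ 17.303.
Circumradius = QP/(2 sin R) ≈ 5.6226.

5.623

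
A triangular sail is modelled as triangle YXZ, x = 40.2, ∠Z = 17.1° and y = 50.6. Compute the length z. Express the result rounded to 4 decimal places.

16.9707

By the law of cosines, z² = y² + x² − 2·y·x·cos Z = 288, so z ≈ 16.971.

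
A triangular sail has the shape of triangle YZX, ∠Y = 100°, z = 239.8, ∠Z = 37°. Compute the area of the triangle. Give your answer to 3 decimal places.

The third angle is ∠X = 180° − ∠Y − ∠Z = 43.00°.
Law of sines: y = z·sin Y/sin Z ≈ 392.41.
Law of sines: x = z·sin X/sin Z ≈ 271.75.
Area = ½·z·y·sin X ≈ 32088.

area ≈ 32087.814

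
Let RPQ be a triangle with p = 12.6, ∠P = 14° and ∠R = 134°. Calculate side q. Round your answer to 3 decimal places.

The third angle is ∠Q = 180° − ∠R − ∠P = 32.00°.
Law of sines: q = p·sin Q/sin P ≈ 27.6.

27.600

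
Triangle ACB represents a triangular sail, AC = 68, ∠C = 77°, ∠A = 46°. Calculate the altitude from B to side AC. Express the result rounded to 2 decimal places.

56.83

The third angle is ∠B = 180° − ∠A − ∠C = 57.00°.
Law of sines: CB = AC·sin A/sin B ≈ 58.325.
Law of sines: BA = AC·sin C/sin B ≈ 79.003.
Area = ½·AC·CB·sin C ≈ 1932.2.
The altitude from B has length 2·area/AC ≈ 56.83.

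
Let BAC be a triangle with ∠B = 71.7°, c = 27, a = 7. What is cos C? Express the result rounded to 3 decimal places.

By the law of cosines, b² = a² + c² − 2·a·c·cos B = 659.31, so b ≈ 25.677.
Law of cosines again: cos C = (b² + a² − c²)/(2·b·a) ≈ -0.05755, so ∠C ≈ 93.30°.

-0.058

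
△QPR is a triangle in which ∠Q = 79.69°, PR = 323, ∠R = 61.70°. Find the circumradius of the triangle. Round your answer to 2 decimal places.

The third angle is ∠P = 180° − ∠R − ∠Q = 38.61°.
Law of sines: RQ = PR·sin P/sin Q ≈ 204.86.
Law of sines: QP = PR·sin R/sin Q ≈ 289.06.
Circumradius = PR/(2 sin Q) ≈ 164.15.

164.15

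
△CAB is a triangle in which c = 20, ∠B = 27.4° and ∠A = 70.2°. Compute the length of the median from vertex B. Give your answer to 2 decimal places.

m_B ≈ 18.94

The third angle is ∠C = 180° − ∠A − ∠B = 82.40°.
Law of sines: a = c·sin A/sin C ≈ 18.984.
Law of sines: b = c·sin B/sin C ≈ 9.2856.
Median from B: ½√(2·c² + 2·a² − b²) ≈ 18.938.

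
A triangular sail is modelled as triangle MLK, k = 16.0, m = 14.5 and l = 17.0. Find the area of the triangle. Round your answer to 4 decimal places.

107.2026

Semiperimeter s = (14.5 + 17 + 16)/2 = 23.75.
Heron's formula: area = √(23.75·9.25·6.75·7.75) ≈ 107.2.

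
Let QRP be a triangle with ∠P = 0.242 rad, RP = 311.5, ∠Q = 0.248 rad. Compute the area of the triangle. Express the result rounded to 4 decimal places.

area ≈ 22291.4986

The third angle is ∠R = π − ∠P − ∠Q = 2.652 rad.
Law of sines: PQ = RP·sin R/sin Q ≈ 597.23.
Law of sines: QR = RP·sin P/sin Q ≈ 304.11.
Area = ½·RP·PQ·sin P ≈ 22291.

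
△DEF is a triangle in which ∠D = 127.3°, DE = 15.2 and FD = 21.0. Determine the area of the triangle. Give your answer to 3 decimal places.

126.958

Area = ½·FD·DE·sin D ≈ 126.96.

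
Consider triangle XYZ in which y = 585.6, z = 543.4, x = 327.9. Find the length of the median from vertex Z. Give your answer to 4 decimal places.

Median from Z: ½√(2·x² + 2·y² − z²) ≈ 389.1.

389.1041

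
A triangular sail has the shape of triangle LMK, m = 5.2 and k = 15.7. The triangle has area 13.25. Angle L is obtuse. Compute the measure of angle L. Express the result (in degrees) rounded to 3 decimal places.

From area = ½·m·k·sin L, we get sin L = 2·area/(m·k) ≈ 0.32460.
Taking the obtuse solution, ∠L ≈ 161.06°.

∠L ≈ 161.059°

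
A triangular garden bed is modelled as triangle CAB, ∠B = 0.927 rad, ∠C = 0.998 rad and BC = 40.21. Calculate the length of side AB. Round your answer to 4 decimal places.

The third angle is ∠A = π − ∠B − ∠C = 1.217 rad.
Law of sines: AB = BC·sin C/sin A ≈ 36.029.

36.0286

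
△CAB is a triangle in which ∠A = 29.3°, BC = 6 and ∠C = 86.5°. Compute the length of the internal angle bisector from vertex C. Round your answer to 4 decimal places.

t_C ≈ 5.6625

The third angle is ∠B = 180° − ∠C − ∠A = 64.20°.
Law of sines: AB = BC·sin C/sin A ≈ 12.237.
Law of sines: CA = BC·sin B/sin A ≈ 11.038.
The bisector from C has length 2·BC·CA·cos(∠C/2)/(BC+CA) ≈ 5.6625.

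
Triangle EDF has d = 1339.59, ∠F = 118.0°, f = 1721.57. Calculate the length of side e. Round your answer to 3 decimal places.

Law of sines: sin D = d·sin F/f ≈ 0.68704.
Since f ≥ d, only the acute value applies: ∠D ≈ 43.40°.
Then ∠E = 180° − ∠F − ∠D ≈ 18.60°.
Law of sines gives e = f·sin E/sin F ≈ 622.03.

622.027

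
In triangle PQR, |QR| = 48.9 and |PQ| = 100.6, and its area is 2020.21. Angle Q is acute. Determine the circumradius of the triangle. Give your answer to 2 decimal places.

50.56

From area = ½·|PQ|·|QR|·sin Q, we get sin Q = 2·area/(|PQ|·|QR|) ≈ 0.82133.
Taking the acute solution, ∠Q ≈ 0.9637 rad.
Law of cosines then gives |RP| ≈ 83.061.
Circumradius = |RP|/(2 sin Q) ≈ 50.565.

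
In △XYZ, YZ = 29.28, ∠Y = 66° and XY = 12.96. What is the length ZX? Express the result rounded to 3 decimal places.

By the law of cosines, ZX² = XY² + YZ² − 2·XY·YZ·cos Y = 716.59, so ZX ≈ 26.769.

26.769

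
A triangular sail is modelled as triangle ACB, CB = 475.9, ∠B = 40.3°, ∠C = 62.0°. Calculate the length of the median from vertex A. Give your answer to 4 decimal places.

The third angle is ∠A = 180° − ∠C − ∠B = 77.70°.
Law of sines: BA = CB·sin C/sin A ≈ 430.07.
Law of sines: AC = CB·sin B/sin A ≈ 315.04.
Median from A: ½√(2·BA² + 2·AC² − CB²) ≈ 292.38.

m_A ≈ 292.3751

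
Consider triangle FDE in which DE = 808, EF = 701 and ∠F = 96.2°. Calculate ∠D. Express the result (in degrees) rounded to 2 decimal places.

∠D ≈ 59.60°

Law of sines: sin D = EF·sin F/DE ≈ 0.86250.
Since DE ≥ EF, only the acute value applies: ∠D ≈ 59.60°.
Then ∠E = 180° − ∠F − ∠D ≈ 24.20°.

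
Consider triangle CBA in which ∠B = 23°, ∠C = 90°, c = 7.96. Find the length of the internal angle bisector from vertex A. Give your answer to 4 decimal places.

The third angle is ∠A = 180° − ∠C − ∠B = 67.00°.
Law of sines: b = c·sin B/sin C ≈ 3.1102.
Law of sines: a = c·sin A/sin C ≈ 7.3272.
The bisector from A has length 2·c·b·cos(∠A/2)/(c+b) ≈ 3.7298.

t_A ≈ 3.7298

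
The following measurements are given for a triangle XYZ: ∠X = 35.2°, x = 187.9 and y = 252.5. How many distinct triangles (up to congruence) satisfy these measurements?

y·sin X = 252.5·sin(35.2°) ≈ 145.5.
Since y sin X < x < y (145.5 < 187.9 < 252.5), two triangles exist.

2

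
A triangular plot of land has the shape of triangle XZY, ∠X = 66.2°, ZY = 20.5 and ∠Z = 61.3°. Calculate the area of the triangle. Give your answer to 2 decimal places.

area ≈ 159.81

The third angle is ∠Y = 180° − ∠X − ∠Z = 52.50°.
Law of sines: YX = ZY·sin Z/sin X ≈ 19.653.
Law of sines: XZ = ZY·sin Y/sin X ≈ 17.775.
Area = ½·ZY·YX·sin Y ≈ 159.81.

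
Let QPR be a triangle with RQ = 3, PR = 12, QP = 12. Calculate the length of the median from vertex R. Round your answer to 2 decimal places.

Median from R: ½√(2·PR² + 2·RQ² − QP²) ≈ 6.364.

6.36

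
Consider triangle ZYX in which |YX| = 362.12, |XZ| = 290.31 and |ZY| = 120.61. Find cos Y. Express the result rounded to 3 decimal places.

0.703

By the law of cosines, cos Y = (|ZY|² + |YX|² − |XZ|²) / (2·|ZY|·|YX|) ≈ 0.70289, so ∠Y ≈ 45.34°.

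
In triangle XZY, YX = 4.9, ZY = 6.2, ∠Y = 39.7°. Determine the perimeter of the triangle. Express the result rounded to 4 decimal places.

perimeter ≈ 15.0625

By the law of cosines, XZ² = ZY² + YX² − 2·ZY·YX·cos Y = 15.701, so XZ ≈ 3.9625.
Semiperimeter s = (6.2+4.9+3.9625)/2 = 7.5312.
Perimeter = 6.2 + 4.9 + 3.9625 = 15.062.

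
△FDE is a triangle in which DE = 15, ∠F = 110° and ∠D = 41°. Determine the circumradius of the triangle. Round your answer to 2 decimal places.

7.98

The third angle is ∠E = 180° − ∠F − ∠D = 29.00°.
Law of sines: EF = DE·sin D/sin F ≈ 10.472.
Law of sines: FD = DE·sin E/sin F ≈ 7.7389.
Circumradius = DE/(2 sin F) ≈ 7.9813.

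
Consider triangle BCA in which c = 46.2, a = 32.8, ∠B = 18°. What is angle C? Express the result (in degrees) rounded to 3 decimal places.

127.962

By the law of cosines, b² = c² + a² − 2·c·a·cos B = 327.89, so b ≈ 18.108.
Law of cosines again: cos C = (a² + b² − c²)/(2·a·b) ≈ -0.61514, so ∠C ≈ 127.96°.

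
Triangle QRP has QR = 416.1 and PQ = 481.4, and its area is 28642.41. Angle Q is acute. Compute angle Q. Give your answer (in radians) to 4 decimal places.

∠Q ≈ 0.2900 rad

From area = ½·PQ·QR·sin Q, we get sin Q = 2·area/(PQ·QR) ≈ 0.28598.
Taking the acute solution, ∠Q ≈ 0.2900 rad.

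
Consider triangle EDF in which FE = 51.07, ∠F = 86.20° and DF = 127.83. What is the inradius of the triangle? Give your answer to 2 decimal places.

r ≈ 20.79

By the law of cosines, ED² = DF² + FE² − 2·DF·FE·cos F = 18083, so ED ≈ 134.47.
Area = ½·DF·FE·sin F ≈ 3257.
Semiperimeter s = (127.83+51.07+134.47)/2 = 156.69.
Inradius = area/s = 3257/156.69 ≈ 20.786.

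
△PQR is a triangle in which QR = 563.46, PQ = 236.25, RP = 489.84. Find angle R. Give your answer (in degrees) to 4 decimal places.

By the law of cosines, cos R = (QR² + RP² − PQ²) / (2·QR·RP) ≈ 0.90871, so ∠R ≈ 24.67°.

∠R ≈ 24.6726°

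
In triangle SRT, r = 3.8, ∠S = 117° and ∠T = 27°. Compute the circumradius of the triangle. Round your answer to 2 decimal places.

The third angle is ∠R = 180° − ∠T − ∠S = 36.00°.
Law of sines: s = r·sin S/sin R ≈ 5.7603.
Law of sines: t = r·sin T/sin R ≈ 2.935.
Circumradius = r/(2 sin R) ≈ 3.2325.

3.23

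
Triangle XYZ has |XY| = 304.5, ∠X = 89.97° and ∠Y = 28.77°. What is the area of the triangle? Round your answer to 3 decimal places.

The third angle is ∠Z = 180° − ∠X − ∠Y = 61.26°.
Law of sines: |YZ| = |XY|·sin X/sin Z ≈ 347.28.
Law of sines: |ZX| = |XY|·sin Y/sin Z ≈ 167.14.
Area = ½·|XY|·|YZ|·sin Y ≈ 25448.

25447.777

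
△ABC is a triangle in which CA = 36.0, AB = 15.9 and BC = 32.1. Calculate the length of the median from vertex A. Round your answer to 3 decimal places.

Median from A: ½√(2·CA² + 2·AB² − BC²) ≈ 22.733.

22.733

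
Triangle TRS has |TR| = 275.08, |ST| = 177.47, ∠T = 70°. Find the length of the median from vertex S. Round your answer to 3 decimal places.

183.619

By the law of cosines, |RS|² = |ST|² + |TR|² − 2·|ST|·|TR|·cos T = 73771, so |RS| ≈ 271.61.
Median from S: ½√(2·|RS|² + 2·|ST|² − |TR|²) ≈ 183.62.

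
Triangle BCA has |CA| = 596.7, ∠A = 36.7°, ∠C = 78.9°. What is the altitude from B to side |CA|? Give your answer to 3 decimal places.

388.023

The third angle is ∠B = 180° − ∠C − ∠A = 64.40°.
Law of sines: |AB| = |CA|·sin C/sin B ≈ 649.28.
Law of sines: |BC| = |CA|·sin A/sin B ≈ 395.42.
Area = ½·|CA|·|AB|·sin A ≈ 1.1577e+05.
The altitude from B has length 2·area/|CA| ≈ 388.02.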